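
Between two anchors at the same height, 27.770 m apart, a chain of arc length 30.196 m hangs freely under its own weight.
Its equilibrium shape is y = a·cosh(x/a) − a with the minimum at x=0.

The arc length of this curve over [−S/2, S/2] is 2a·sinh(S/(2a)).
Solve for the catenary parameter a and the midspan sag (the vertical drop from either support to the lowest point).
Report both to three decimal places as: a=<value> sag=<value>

seed: a₀ = √(S³/(24(L−S))) = √(27.770³/(24·2.426)) = 19.178419
iter 1: u=0.723991  f(a)=+6.438e-02  f'(a)=-2.665e-01  a ← 19.178419 − (+6.438e-02/-2.665e-01) = 19.419992
iter 2: u=0.714985  f(a)=+1.237e-03  f'(a)=-2.564e-01  a ← 19.419992 − (+1.237e-03/-2.564e-01) = 19.424816
iter 3: u=0.714807  f(a)=+4.761e-07  f'(a)=-2.562e-01  a ← 19.424816 − (+4.761e-07/-2.562e-01) = 19.424818
iter 4: u=0.714807  f(a)=+7.105e-14  f'(a)=-2.562e-01  a ← 19.424818 − (+7.105e-14/-2.562e-01) = 19.424818
converged: |Δa| < 1e-12 after 4 iterations
sag = a·(cosh(S/(2a)) − 1) = 19.424818·(cosh(0.714807) − 1) = 5.177482
T_max/T_min = cosh(S/(2a)) = 1.266540

a=19.425 sag=5.177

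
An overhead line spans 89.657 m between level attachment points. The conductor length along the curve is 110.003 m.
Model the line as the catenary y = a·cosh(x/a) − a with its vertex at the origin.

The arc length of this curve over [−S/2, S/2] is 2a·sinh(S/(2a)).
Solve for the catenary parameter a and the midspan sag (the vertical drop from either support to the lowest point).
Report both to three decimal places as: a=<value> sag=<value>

a=39.662 sag=28.148

seed: a₀ = √(S³/(24(L−S))) = √(89.657³/(24·20.346)) = 38.417683
iter 1: u=1.166872  f(a)=+1.431e+00  f'(a)=-1.211e+00  a ← 38.417683 − (+1.431e+00/-1.211e+00) = 39.599654
iter 2: u=1.132043  f(a)=+6.869e-02  f'(a)=-1.097e+00  a ← 39.599654 − (+6.869e-02/-1.097e+00) = 39.662277
iter 3: u=1.130255  f(a)=+1.760e-04  f'(a)=-1.091e+00  a ← 39.662277 − (+1.760e-04/-1.091e+00) = 39.662438
iter 4: u=1.130251  f(a)=+1.161e-09  f'(a)=-1.091e+00  a ← 39.662438 − (+1.161e-09/-1.091e+00) = 39.662438
iter 5: u=1.130251  f(a)=+0.000e+00  f'(a)=-1.091e+00  a ← 39.662438 − (+0.000e+00/-1.091e+00) = 39.662438
converged: |Δa| < 1e-12 after 5 iterations
sag = a·(cosh(S/(2a)) − 1) = 39.662438·(cosh(1.130251) − 1) = 28.148136
T_max/T_min = cosh(S/(2a)) = 1.709693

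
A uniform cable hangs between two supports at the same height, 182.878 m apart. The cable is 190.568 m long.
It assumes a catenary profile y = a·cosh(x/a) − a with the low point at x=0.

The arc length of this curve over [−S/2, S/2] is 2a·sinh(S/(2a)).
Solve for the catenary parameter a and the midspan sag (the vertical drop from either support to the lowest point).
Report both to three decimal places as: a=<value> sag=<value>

seed: a₀ = √(S³/(24(L−S))) = √(182.878³/(24·7.690)) = 182.042757
iter 1: u=0.502294  f(a)=+9.759e-02  f'(a)=-8.664e-02  a ← 182.042757 − (+9.759e-02/-8.664e-02) = 183.169232
iter 2: u=0.499205  f(a)=+9.133e-04  f'(a)=-8.502e-02  a ← 183.169232 − (+9.133e-04/-8.502e-02) = 183.179974
iter 3: u=0.499176  f(a)=+8.166e-08  f'(a)=-8.501e-02  a ← 183.179974 − (+8.166e-08/-8.501e-02) = 183.179975
iter 4: u=0.499176  f(a)=-2.842e-14  f'(a)=-8.501e-02  a ← 183.179975 − (-2.842e-14/-8.501e-02) = 183.179975
converged: |Δa| < 1e-12 after 4 iterations
sag = a·(cosh(S/(2a)) − 1) = 183.179975·(cosh(0.499176) − 1) = 23.299912
T_max/T_min = cosh(S/(2a)) = 1.127197

a=183.180 sag=23.300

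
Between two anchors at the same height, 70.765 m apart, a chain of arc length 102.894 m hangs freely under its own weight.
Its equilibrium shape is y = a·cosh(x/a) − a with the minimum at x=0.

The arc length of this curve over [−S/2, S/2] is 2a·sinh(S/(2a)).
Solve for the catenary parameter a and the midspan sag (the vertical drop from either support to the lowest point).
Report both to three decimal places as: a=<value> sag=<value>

a=22.768 sag=33.492

seed: a₀ = √(S³/(24(L−S))) = √(70.765³/(24·32.129)) = 21.437471
iter 1: u=1.650498  f(a)=+4.671e+00  f'(a)=-3.898e+00  a ← 21.437471 − (+4.671e+00/-3.898e+00) = 22.635917
iter 2: u=1.563113  f(a)=+4.203e-01  f'(a)=-3.225e+00  a ← 22.635917 − (+4.203e-01/-3.225e+00) = 22.766247
iter 3: u=1.554165  f(a)=+4.147e-03  f'(a)=-3.162e+00  a ← 22.766247 − (+4.147e-03/-3.162e+00) = 22.767559
iter 4: u=1.554075  f(a)=+4.124e-07  f'(a)=-3.161e+00  a ← 22.767559 − (+4.124e-07/-3.161e+00) = 22.767559
iter 5: u=1.554075  f(a)=+2.842e-14  f'(a)=-3.161e+00  a ← 22.767559 − (+2.842e-14/-3.161e+00) = 22.767559
converged: |Δa| < 1e-12 after 5 iterations
sag = a·(cosh(S/(2a)) − 1) = 22.767559·(cosh(1.554075) − 1) = 33.492156
T_max/T_min = cosh(S/(2a)) = 2.471047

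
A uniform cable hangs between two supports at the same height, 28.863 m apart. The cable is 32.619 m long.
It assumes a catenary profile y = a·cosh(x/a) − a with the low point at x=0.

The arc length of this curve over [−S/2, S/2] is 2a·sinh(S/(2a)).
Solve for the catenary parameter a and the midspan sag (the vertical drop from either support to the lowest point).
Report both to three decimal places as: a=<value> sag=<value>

seed: a₀ = √(S³/(24(L−S))) = √(28.863³/(24·3.756)) = 16.332166
iter 1: u=0.883624  f(a)=+1.494e-01  f'(a)=-4.969e-01  a ← 16.332166 − (+1.494e-01/-4.969e-01) = 16.632819
iter 2: u=0.867652  f(a)=+4.225e-03  f'(a)=-4.691e-01  a ← 16.632819 − (+4.225e-03/-4.691e-01) = 16.641825
iter 3: u=0.867183  f(a)=+3.597e-06  f'(a)=-4.683e-01  a ← 16.641825 − (+3.597e-06/-4.683e-01) = 16.641833
iter 4: u=0.867182  f(a)=+2.615e-12  f'(a)=-4.683e-01  a ← 16.641833 − (+2.615e-12/-4.683e-01) = 16.641833
converged: |Δa| < 1e-12 after 4 iterations
sag = a·(cosh(S/(2a)) − 1) = 16.641833·(cosh(0.867182) − 1) = 6.659463
T_max/T_min = cosh(S/(2a)) = 1.400164

a=16.642 sag=6.659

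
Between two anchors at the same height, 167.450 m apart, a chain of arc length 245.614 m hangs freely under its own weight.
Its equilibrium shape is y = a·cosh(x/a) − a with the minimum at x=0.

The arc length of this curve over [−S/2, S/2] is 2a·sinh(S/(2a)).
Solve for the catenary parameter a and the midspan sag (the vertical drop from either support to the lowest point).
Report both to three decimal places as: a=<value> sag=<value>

a=53.213 sag=80.627

seed: a₀ = √(S³/(24(L−S))) = √(167.450³/(24·78.164)) = 50.028643
iter 1: u=1.673541  f(a)=+1.170e+01  f'(a)=-4.092e+00  a ← 50.028643 − (+1.170e+01/-4.092e+00) = 52.888962
iter 2: u=1.583034  f(a)=+1.079e+00  f'(a)=-3.370e+00  a ← 52.888962 − (+1.079e+00/-3.370e+00) = 53.209137
iter 3: u=1.573508  f(a)=+1.122e-02  f'(a)=-3.300e+00  a ← 53.209137 − (+1.122e-02/-3.300e+00) = 53.212538
iter 4: u=1.573407  f(a)=+1.242e-06  f'(a)=-3.299e+00  a ← 53.212538 − (+1.242e-06/-3.299e+00) = 53.212538
iter 5: u=1.573407  f(a)=+0.000e+00  f'(a)=-3.299e+00  a ← 53.212538 − (+0.000e+00/-3.299e+00) = 53.212538
converged: |Δa| < 1e-12 after 5 iterations
sag = a·(cosh(S/(2a)) − 1) = 53.212538·(cosh(1.573407) − 1) = 80.627416
T_max/T_min = cosh(S/(2a)) = 2.515196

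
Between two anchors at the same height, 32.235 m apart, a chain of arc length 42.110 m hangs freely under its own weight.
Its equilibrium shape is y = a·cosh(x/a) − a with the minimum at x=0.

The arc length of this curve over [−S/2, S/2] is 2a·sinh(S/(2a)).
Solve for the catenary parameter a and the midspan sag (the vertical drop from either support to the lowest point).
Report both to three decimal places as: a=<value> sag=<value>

a=12.400 sag=12.035

seed: a₀ = √(S³/(24(L−S))) = √(32.235³/(24·9.875)) = 11.888234
iter 1: u=1.355752  f(a)=+9.483e-01  f'(a)=-1.987e+00  a ← 11.888234 − (+9.483e-01/-1.987e+00) = 12.365384
iter 2: u=1.303437  f(a)=+6.008e-02  f'(a)=-1.743e+00  a ← 12.365384 − (+6.008e-02/-1.743e+00) = 12.399857
iter 3: u=1.299813  f(a)=+2.773e-04  f'(a)=-1.727e+00  a ← 12.399857 − (+2.773e-04/-1.727e+00) = 12.400018
iter 4: u=1.299797  f(a)=+5.964e-09  f'(a)=-1.727e+00  a ← 12.400018 − (+5.964e-09/-1.727e+00) = 12.400018
iter 5: u=1.299797  f(a)=+0.000e+00  f'(a)=-1.727e+00  a ← 12.400018 − (+0.000e+00/-1.727e+00) = 12.400018
converged: |Δa| < 1e-12 after 5 iterations
sag = a·(cosh(S/(2a)) − 1) = 12.400018·(cosh(1.299797) − 1) = 12.035069
T_max/T_min = cosh(S/(2a)) = 1.970569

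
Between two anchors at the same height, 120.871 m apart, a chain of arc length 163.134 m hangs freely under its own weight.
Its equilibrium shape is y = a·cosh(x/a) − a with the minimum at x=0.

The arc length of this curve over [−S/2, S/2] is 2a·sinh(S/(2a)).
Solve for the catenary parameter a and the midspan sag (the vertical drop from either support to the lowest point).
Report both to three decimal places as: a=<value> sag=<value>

seed: a₀ = √(S³/(24(L−S))) = √(120.871³/(24·42.263)) = 41.725100
iter 1: u=1.448421  f(a)=+4.661e+00  f'(a)=-2.484e+00  a ← 41.725100 − (+4.661e+00/-2.484e+00) = 43.601693
iter 2: u=1.386081  f(a)=+3.329e-01  f'(a)=-2.141e+00  a ← 43.601693 − (+3.329e-01/-2.141e+00) = 43.757210
iter 3: u=1.381155  f(a)=+1.987e-03  f'(a)=-2.115e+00  a ← 43.757210 − (+1.987e-03/-2.115e+00) = 43.758150
iter 4: u=1.381126  f(a)=+7.170e-08  f'(a)=-2.115e+00  a ← 43.758150 − (+7.170e-08/-2.115e+00) = 43.758150
iter 5: u=1.381126  f(a)=-2.842e-14  f'(a)=-2.115e+00  a ← 43.758150 − (-2.842e-14/-2.115e+00) = 43.758150
converged: |Δa| < 1e-12 after 5 iterations
sag = a·(cosh(S/(2a)) − 1) = 43.758150·(cosh(1.381126) − 1) = 48.805078
T_max/T_min = cosh(S/(2a)) = 2.115337

a=43.758 sag=48.805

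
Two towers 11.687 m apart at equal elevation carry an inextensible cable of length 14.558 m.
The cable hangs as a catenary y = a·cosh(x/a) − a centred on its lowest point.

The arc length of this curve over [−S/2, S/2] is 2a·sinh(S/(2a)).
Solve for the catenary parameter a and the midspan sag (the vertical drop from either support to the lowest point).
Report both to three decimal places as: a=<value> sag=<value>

seed: a₀ = √(S³/(24(L−S))) = √(11.687³/(24·2.871)) = 4.813183
iter 1: u=1.214062  f(a)=+2.192e-01  f'(a)=-1.378e+00  a ← 4.813183 − (+2.192e-01/-1.378e+00) = 4.972190
iter 2: u=1.175237  f(a)=+1.133e-02  f'(a)=-1.239e+00  a ← 4.972190 − (+1.133e-02/-1.239e+00) = 4.981333
iter 3: u=1.173080  f(a)=+3.392e-05  f'(a)=-1.232e+00  a ← 4.981333 − (+3.392e-05/-1.232e+00) = 4.981360
iter 4: u=1.173073  f(a)=+3.062e-10  f'(a)=-1.232e+00  a ← 4.981360 − (+3.062e-10/-1.232e+00) = 4.981360
iter 5: u=1.173073  f(a)=-1.776e-15  f'(a)=-1.232e+00  a ← 4.981360 − (-1.776e-15/-1.232e+00) = 4.981360
converged: |Δa| < 1e-12 after 5 iterations
sag = a·(cosh(S/(2a)) − 1) = 4.981360·(cosh(1.173073) − 1) = 3.838945
T_max/T_min = cosh(S/(2a)) = 1.770662

a=4.981 sag=3.839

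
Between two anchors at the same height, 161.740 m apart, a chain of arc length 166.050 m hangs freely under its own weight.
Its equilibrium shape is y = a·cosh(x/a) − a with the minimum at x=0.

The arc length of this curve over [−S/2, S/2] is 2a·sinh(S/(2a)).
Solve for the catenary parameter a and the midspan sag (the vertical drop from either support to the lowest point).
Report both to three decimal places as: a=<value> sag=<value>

seed: a₀ = √(S³/(24(L−S))) = √(161.740³/(24·4.310)) = 202.246913
iter 1: u=0.399858  f(a)=+3.459e-02  f'(a)=-4.331e-02  a ← 202.246913 − (+3.459e-02/-4.331e-02) = 203.045568
iter 2: u=0.398285  f(a)=+2.059e-04  f'(a)=-4.279e-02  a ← 203.045568 − (+2.059e-04/-4.279e-02) = 203.050380
iter 3: u=0.398276  f(a)=+7.399e-09  f'(a)=-4.279e-02  a ← 203.050380 − (+7.399e-09/-4.279e-02) = 203.050380
iter 4: u=0.398276  f(a)=+2.842e-14  f'(a)=-4.279e-02  a ← 203.050380 − (+2.842e-14/-4.279e-02) = 203.050380
converged: |Δa| < 1e-12 after 4 iterations
sag = a·(cosh(S/(2a)) − 1) = 203.050380·(cosh(0.398276) − 1) = 16.318276
T_max/T_min = cosh(S/(2a)) = 1.080366

a=203.050 sag=16.318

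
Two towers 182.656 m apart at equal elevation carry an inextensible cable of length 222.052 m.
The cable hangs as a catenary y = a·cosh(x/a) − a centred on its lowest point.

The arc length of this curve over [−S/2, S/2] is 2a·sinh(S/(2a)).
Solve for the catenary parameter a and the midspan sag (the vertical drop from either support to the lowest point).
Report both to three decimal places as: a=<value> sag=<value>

a=82.760 sag=55.717

seed: a₀ = √(S³/(24(L−S))) = √(182.656³/(24·39.396)) = 80.282193
iter 1: u=1.137587  f(a)=+2.629e+00  f'(a)=-1.114e+00  a ← 80.282193 − (+2.629e+00/-1.114e+00) = 82.641274
iter 2: u=1.105114  f(a)=+1.203e-01  f'(a)=-1.015e+00  a ← 82.641274 − (+1.203e-01/-1.015e+00) = 82.759884
iter 3: u=1.103530  f(a)=+2.789e-04  f'(a)=-1.010e+00  a ← 82.759884 − (+2.789e-04/-1.010e+00) = 82.760161
iter 4: u=1.103526  f(a)=+1.505e-09  f'(a)=-1.010e+00  a ← 82.760161 − (+1.505e-09/-1.010e+00) = 82.760161
iter 5: u=1.103526  f(a)=+2.842e-14  f'(a)=-1.010e+00  a ← 82.760161 − (+2.842e-14/-1.010e+00) = 82.760161
converged: |Δa| < 1e-12 after 5 iterations
sag = a·(cosh(S/(2a)) − 1) = 82.760161·(cosh(1.103526) − 1) = 55.717335
T_max/T_min = cosh(S/(2a)) = 1.673239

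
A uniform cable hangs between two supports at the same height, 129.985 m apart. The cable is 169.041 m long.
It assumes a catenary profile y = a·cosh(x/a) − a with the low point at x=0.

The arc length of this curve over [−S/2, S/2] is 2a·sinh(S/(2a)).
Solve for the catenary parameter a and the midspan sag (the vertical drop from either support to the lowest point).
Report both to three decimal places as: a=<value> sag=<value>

seed: a₀ = √(S³/(24(L−S))) = √(129.985³/(24·39.056)) = 48.405015
iter 1: u=1.342681  f(a)=+3.675e+00  f'(a)=-1.924e+00  a ← 48.405015 − (+3.675e+00/-1.924e+00) = 50.315327
iter 2: u=1.291704  f(a)=+2.288e-01  f'(a)=-1.691e+00  a ← 50.315327 − (+2.288e-01/-1.691e+00) = 50.450598
iter 3: u=1.288240  f(a)=+1.017e-03  f'(a)=-1.676e+00  a ← 50.450598 − (+1.017e-03/-1.676e+00) = 50.451205
iter 4: u=1.288225  f(a)=+2.027e-08  f'(a)=-1.676e+00  a ← 50.451205 − (+2.027e-08/-1.676e+00) = 50.451205
iter 5: u=1.288225  f(a)=+2.842e-14  f'(a)=-1.676e+00  a ← 50.451205 − (+2.842e-14/-1.676e+00) = 50.451205
converged: |Δa| < 1e-12 after 5 iterations
sag = a·(cosh(S/(2a)) − 1) = 50.451205·(cosh(1.288225) − 1) = 47.981711
T_max/T_min = cosh(S/(2a)) = 1.951052

a=50.451 sag=47.982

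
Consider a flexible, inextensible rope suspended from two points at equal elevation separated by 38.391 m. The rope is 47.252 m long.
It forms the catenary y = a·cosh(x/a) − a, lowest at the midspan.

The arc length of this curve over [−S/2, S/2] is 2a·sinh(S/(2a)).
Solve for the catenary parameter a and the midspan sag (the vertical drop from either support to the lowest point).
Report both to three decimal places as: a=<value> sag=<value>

seed: a₀ = √(S³/(24(L−S))) = √(38.391³/(24·8.861)) = 16.311622
iter 1: u=1.176799  f(a)=+6.342e-01  f'(a)=-1.245e+00  a ← 16.311622 − (+6.342e-01/-1.245e+00) = 16.821188
iter 2: u=1.141150  f(a)=+3.093e-02  f'(a)=-1.126e+00  a ← 16.821188 − (+3.093e-02/-1.126e+00) = 16.848661
iter 3: u=1.139289  f(a)=+8.193e-05  f'(a)=-1.120e+00  a ← 16.848661 − (+8.193e-05/-1.120e+00) = 16.848734
iter 4: u=1.139284  f(a)=+5.781e-10  f'(a)=-1.120e+00  a ← 16.848734 − (+5.781e-10/-1.120e+00) = 16.848734
iter 5: u=1.139284  f(a)=+0.000e+00  f'(a)=-1.120e+00  a ← 16.848734 − (+0.000e+00/-1.120e+00) = 16.848734
converged: |Δa| < 1e-12 after 5 iterations
sag = a·(cosh(S/(2a)) − 1) = 16.848734·(cosh(1.139284) − 1) = 12.169669
T_max/T_min = cosh(S/(2a)) = 1.722290

a=16.849 sag=12.170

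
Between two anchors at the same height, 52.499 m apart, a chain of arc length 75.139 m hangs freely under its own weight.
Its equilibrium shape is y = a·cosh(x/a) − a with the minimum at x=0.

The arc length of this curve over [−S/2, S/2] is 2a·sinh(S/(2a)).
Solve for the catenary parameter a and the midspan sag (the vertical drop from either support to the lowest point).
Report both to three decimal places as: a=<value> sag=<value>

a=17.284 sag=24.070

seed: a₀ = √(S³/(24(L−S))) = √(52.499³/(24·22.640)) = 16.318593
iter 1: u=1.608564  f(a)=+3.116e+00  f'(a)=-3.562e+00  a ← 16.318593 − (+3.116e+00/-3.562e+00) = 17.193333
iter 2: u=1.526726  f(a)=+2.681e-01  f'(a)=-2.973e+00  a ← 17.193333 − (+2.681e-01/-2.973e+00) = 17.283495
iter 3: u=1.518761  f(a)=+2.397e-03  f'(a)=-2.921e+00  a ← 17.283495 − (+2.397e-03/-2.921e+00) = 17.284316
iter 4: u=1.518689  f(a)=+1.954e-07  f'(a)=-2.920e+00  a ← 17.284316 − (+1.954e-07/-2.920e+00) = 17.284316
iter 5: u=1.518689  f(a)=+1.421e-14  f'(a)=-2.920e+00  a ← 17.284316 − (+1.421e-14/-2.920e+00) = 17.284316
converged: |Δa| < 1e-12 after 5 iterations
sag = a·(cosh(S/(2a)) − 1) = 17.284316·(cosh(1.518689) − 1) = 24.070429
T_max/T_min = cosh(S/(2a)) = 2.392617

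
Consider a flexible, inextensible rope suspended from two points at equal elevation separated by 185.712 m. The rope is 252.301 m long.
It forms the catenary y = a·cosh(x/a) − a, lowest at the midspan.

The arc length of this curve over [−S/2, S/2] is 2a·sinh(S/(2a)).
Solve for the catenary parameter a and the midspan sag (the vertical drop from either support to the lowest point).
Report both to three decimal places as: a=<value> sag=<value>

seed: a₀ = √(S³/(24(L−S))) = √(185.712³/(24·66.589)) = 63.307197
iter 1: u=1.466753  f(a)=+7.541e+00  f'(a)=-2.592e+00  a ← 63.307197 − (+7.541e+00/-2.592e+00) = 66.216005
iter 2: u=1.402320  f(a)=+5.509e-01  f'(a)=-2.226e+00  a ← 66.216005 − (+5.509e-01/-2.226e+00) = 66.463446
iter 3: u=1.397099  f(a)=+3.452e-03  f'(a)=-2.198e+00  a ← 66.463446 − (+3.452e-03/-2.198e+00) = 66.465017
iter 4: u=1.397066  f(a)=+1.374e-07  f'(a)=-2.198e+00  a ← 66.465017 − (+1.374e-07/-2.198e+00) = 66.465017
iter 5: u=1.397066  f(a)=-2.842e-14  f'(a)=-2.198e+00  a ← 66.465017 − (-2.842e-14/-2.198e+00) = 66.465017
converged: |Δa| < 1e-12 after 5 iterations
sag = a·(cosh(S/(2a)) − 1) = 66.465017·(cosh(1.397066) − 1) = 76.123717
T_max/T_min = cosh(S/(2a)) = 2.145320

a=66.465 sag=76.124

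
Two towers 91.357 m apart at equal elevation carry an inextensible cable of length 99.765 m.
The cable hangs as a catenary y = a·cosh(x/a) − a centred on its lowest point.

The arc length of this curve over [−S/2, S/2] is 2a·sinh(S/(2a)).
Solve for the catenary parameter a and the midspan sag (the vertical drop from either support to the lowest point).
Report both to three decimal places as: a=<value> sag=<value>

a=62.301 sag=17.509

seed: a₀ = √(S³/(24(L−S))) = √(91.357³/(24·8.408)) = 61.469655
iter 1: u=0.743107  f(a)=+2.352e-01  f'(a)=-2.890e-01  a ← 61.469655 − (+2.352e-01/-2.890e-01) = 62.283652
iter 2: u=0.733395  f(a)=+4.754e-03  f'(a)=-2.774e-01  a ← 62.283652 − (+4.754e-03/-2.774e-01) = 62.300790
iter 3: u=0.733193  f(a)=+2.031e-06  f'(a)=-2.772e-01  a ← 62.300790 − (+2.031e-06/-2.772e-01) = 62.300797
iter 4: u=0.733193  f(a)=+3.837e-13  f'(a)=-2.772e-01  a ← 62.300797 − (+3.837e-13/-2.772e-01) = 62.300797
converged: |Δa| < 1e-12 after 4 iterations
sag = a·(cosh(S/(2a)) − 1) = 62.300797·(cosh(0.733193) − 1) = 17.509310
T_max/T_min = cosh(S/(2a)) = 1.281045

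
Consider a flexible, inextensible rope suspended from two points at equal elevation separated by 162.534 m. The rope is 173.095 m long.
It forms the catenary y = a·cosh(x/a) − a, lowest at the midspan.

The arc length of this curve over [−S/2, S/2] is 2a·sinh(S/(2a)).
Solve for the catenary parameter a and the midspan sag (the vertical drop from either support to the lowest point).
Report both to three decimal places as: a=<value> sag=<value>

a=131.404 sag=25.941

seed: a₀ = √(S³/(24(L−S))) = √(162.534³/(24·10.561)) = 130.154202
iter 1: u=0.624390  f(a)=+2.078e-01  f'(a)=-1.687e-01  a ← 130.154202 − (+2.078e-01/-1.687e-01) = 131.385906
iter 2: u=0.618537  f(a)=+2.987e-03  f'(a)=-1.639e-01  a ← 131.385906 − (+2.987e-03/-1.639e-01) = 131.404129
iter 3: u=0.618451  f(a)=+6.369e-07  f'(a)=-1.638e-01  a ← 131.404129 − (+6.369e-07/-1.638e-01) = 131.404133
iter 4: u=0.618451  f(a)=+5.684e-14  f'(a)=-1.638e-01  a ← 131.404133 − (+5.684e-14/-1.638e-01) = 131.404133
converged: |Δa| < 1e-12 after 4 iterations
sag = a·(cosh(S/(2a)) − 1) = 131.404133·(cosh(0.618451) − 1) = 25.941080
T_max/T_min = cosh(S/(2a)) = 1.197414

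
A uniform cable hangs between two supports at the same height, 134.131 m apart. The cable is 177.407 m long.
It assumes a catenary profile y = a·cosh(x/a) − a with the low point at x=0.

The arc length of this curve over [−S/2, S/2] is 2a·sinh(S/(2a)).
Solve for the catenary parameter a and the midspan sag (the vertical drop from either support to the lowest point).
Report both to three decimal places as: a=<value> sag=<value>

seed: a₀ = √(S³/(24(L−S))) = √(134.131³/(24·43.276)) = 48.201945
iter 1: u=1.391344  f(a)=+4.387e+00  f'(a)=-2.168e+00  a ← 48.201945 − (+4.387e+00/-2.168e+00) = 50.225405
iter 2: u=1.335290  f(a)=+2.914e-01  f'(a)=-1.889e+00  a ← 50.225405 − (+2.914e-01/-1.889e+00) = 50.379666
iter 3: u=1.331202  f(a)=+1.487e-03  f'(a)=-1.870e+00  a ← 50.379666 − (+1.487e-03/-1.870e+00) = 50.380462
iter 4: u=1.331181  f(a)=+3.920e-08  f'(a)=-1.870e+00  a ← 50.380462 − (+3.920e-08/-1.870e+00) = 50.380462
iter 5: u=1.331181  f(a)=-2.842e-14  f'(a)=-1.870e+00  a ← 50.380462 − (-2.842e-14/-1.870e+00) = 50.380462
converged: |Δa| < 1e-12 after 5 iterations
sag = a·(cosh(S/(2a)) − 1) = 50.380462·(cosh(1.331181) − 1) = 51.631801
T_max/T_min = cosh(S/(2a)) = 2.024838

a=50.380 sag=51.632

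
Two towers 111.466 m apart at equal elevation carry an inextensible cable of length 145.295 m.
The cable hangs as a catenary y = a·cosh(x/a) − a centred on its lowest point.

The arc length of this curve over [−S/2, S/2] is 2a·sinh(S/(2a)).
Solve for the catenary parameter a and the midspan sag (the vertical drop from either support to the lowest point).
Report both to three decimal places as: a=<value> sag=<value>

a=43.064 sag=41.388

seed: a₀ = √(S³/(24(L−S))) = √(111.466³/(24·33.829)) = 41.301272
iter 1: u=1.349426  f(a)=+3.217e+00  f'(a)=-1.957e+00  a ← 41.301272 − (+3.217e+00/-1.957e+00) = 42.945522
iter 2: u=1.297760  f(a)=+2.021e-01  f'(a)=-1.718e+00  a ← 42.945522 − (+2.021e-01/-1.718e+00) = 43.063169
iter 3: u=1.294215  f(a)=+9.157e-04  f'(a)=-1.702e+00  a ← 43.063169 − (+9.157e-04/-1.702e+00) = 43.063706
iter 4: u=1.294199  f(a)=+1.899e-08  f'(a)=-1.702e+00  a ← 43.063706 − (+1.899e-08/-1.702e+00) = 43.063706
iter 5: u=1.294199  f(a)=+0.000e+00  f'(a)=-1.702e+00  a ← 43.063706 − (+0.000e+00/-1.702e+00) = 43.063706
converged: |Δa| < 1e-12 after 5 iterations
sag = a·(cosh(S/(2a)) − 1) = 43.063706·(cosh(1.294199) − 1) = 41.388304
T_max/T_min = cosh(S/(2a)) = 1.961095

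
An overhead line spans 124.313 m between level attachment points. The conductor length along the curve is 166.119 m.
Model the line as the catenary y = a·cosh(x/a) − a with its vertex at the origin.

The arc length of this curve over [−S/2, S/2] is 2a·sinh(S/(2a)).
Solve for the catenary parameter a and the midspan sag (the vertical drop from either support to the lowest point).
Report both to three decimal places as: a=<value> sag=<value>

a=45.813 sag=49.043

seed: a₀ = √(S³/(24(L−S))) = √(124.313³/(24·41.806)) = 43.757237
iter 1: u=1.420485  f(a)=+4.426e+00  f'(a)=-2.325e+00  a ← 43.757237 − (+4.426e+00/-2.325e+00) = 45.660786
iter 2: u=1.361267  f(a)=+3.052e-01  f'(a)=-2.015e+00  a ← 45.660786 − (+3.052e-01/-2.015e+00) = 45.812285
iter 3: u=1.356765  f(a)=+1.689e-03  f'(a)=-1.992e+00  a ← 45.812285 − (+1.689e-03/-1.992e+00) = 45.813132
iter 4: u=1.356740  f(a)=+5.235e-08  f'(a)=-1.992e+00  a ← 45.813132 − (+5.235e-08/-1.992e+00) = 45.813132
iter 5: u=1.356740  f(a)=+0.000e+00  f'(a)=-1.992e+00  a ← 45.813132 − (+0.000e+00/-1.992e+00) = 45.813132
converged: |Δa| < 1e-12 after 5 iterations
sag = a·(cosh(S/(2a)) − 1) = 45.813132·(cosh(1.356740) − 1) = 49.043199
T_max/T_min = cosh(S/(2a)) = 2.070505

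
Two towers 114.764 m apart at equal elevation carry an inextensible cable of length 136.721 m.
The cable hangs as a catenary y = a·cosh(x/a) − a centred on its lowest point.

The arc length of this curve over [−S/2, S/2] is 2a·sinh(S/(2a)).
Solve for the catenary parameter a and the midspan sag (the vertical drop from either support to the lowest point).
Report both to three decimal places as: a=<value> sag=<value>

seed: a₀ = √(S³/(24(L−S))) = √(114.764³/(24·21.957)) = 53.557019
iter 1: u=1.071419  f(a)=+1.295e+00  f'(a)=-9.180e-01  a ← 53.557019 − (+1.295e+00/-9.180e-01) = 54.967958
iter 2: u=1.043917  f(a)=+5.295e-02  f'(a)=-8.443e-01  a ← 54.967958 − (+5.295e-02/-8.443e-01) = 55.030670
iter 3: u=1.042728  f(a)=+9.684e-05  f'(a)=-8.413e-01  a ← 55.030670 − (+9.684e-05/-8.413e-01) = 55.030785
iter 4: u=1.042725  f(a)=+3.252e-10  f'(a)=-8.413e-01  a ← 55.030785 − (+3.252e-10/-8.413e-01) = 55.030785
iter 5: u=1.042725  f(a)=+2.842e-14  f'(a)=-8.413e-01  a ← 55.030785 − (+2.842e-14/-8.413e-01) = 55.030785
converged: |Δa| < 1e-12 after 5 iterations
sag = a·(cosh(S/(2a)) − 1) = 55.030785·(cosh(1.042725) − 1) = 32.727663
T_max/T_min = cosh(S/(2a)) = 1.594716

a=55.031 sag=32.728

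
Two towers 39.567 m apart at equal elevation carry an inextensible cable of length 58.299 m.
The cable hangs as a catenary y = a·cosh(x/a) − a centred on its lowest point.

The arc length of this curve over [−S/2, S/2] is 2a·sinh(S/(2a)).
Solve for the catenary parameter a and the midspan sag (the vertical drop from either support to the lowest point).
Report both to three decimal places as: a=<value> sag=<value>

a=12.495 sag=19.220

seed: a₀ = √(S³/(24(L−S))) = √(39.567³/(24·18.732)) = 11.738213
iter 1: u=1.685393  f(a)=+2.848e+00  f'(a)=-4.195e+00  a ← 11.738213 − (+2.848e+00/-4.195e+00) = 12.417008
iter 2: u=1.593258  f(a)=+2.657e-01  f'(a)=-3.446e+00  a ← 12.417008 − (+2.657e-01/-3.446e+00) = 12.494115
iter 3: u=1.583425  f(a)=+2.839e-03  f'(a)=-3.373e+00  a ← 12.494115 − (+2.839e-03/-3.373e+00) = 12.494957
iter 4: u=1.583319  f(a)=+3.317e-07  f'(a)=-3.372e+00  a ← 12.494957 − (+3.317e-07/-3.372e+00) = 12.494957
iter 5: u=1.583319  f(a)=-7.105e-15  f'(a)=-3.372e+00  a ← 12.494957 − (-7.105e-15/-3.372e+00) = 12.494957
converged: |Δa| < 1e-12 after 5 iterations
sag = a·(cosh(S/(2a)) − 1) = 12.494957·(cosh(1.583319) − 1) = 19.219666
T_max/T_min = cosh(S/(2a)) = 2.538194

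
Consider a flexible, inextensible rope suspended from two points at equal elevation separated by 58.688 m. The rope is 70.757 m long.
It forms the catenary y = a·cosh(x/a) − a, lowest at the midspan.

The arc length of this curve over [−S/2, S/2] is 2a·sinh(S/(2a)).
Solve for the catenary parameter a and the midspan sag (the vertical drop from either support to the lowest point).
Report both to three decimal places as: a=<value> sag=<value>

seed: a₀ = √(S³/(24(L−S))) = √(58.688³/(24·12.069)) = 26.416952
iter 1: u=1.110802  f(a)=+7.668e-01  f'(a)=-1.032e+00  a ← 26.416952 − (+7.668e-01/-1.032e+00) = 27.160331
iter 2: u=1.080399  f(a)=+3.356e-02  f'(a)=-9.431e-01  a ← 27.160331 − (+3.356e-02/-9.431e-01) = 27.195917
iter 3: u=1.078985  f(a)=+7.079e-05  f'(a)=-9.391e-01  a ← 27.195917 − (+7.079e-05/-9.391e-01) = 27.195993
iter 4: u=1.078982  f(a)=+3.164e-10  f'(a)=-9.391e-01  a ← 27.195993 − (+3.164e-10/-9.391e-01) = 27.195993
iter 5: u=1.078982  f(a)=+0.000e+00  f'(a)=-9.391e-01  a ← 27.195993 − (+0.000e+00/-9.391e-01) = 27.195993
converged: |Δa| < 1e-12 after 5 iterations
sag = a·(cosh(S/(2a)) − 1) = 27.195993·(cosh(1.078982) − 1) = 17.427547
T_max/T_min = cosh(S/(2a)) = 1.640813

a=27.196 sag=17.428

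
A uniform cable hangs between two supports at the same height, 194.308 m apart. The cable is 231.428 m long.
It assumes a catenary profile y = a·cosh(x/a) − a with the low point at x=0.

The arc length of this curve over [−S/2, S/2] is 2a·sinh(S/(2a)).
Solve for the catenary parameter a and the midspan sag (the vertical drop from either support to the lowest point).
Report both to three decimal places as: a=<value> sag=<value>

seed: a₀ = √(S³/(24(L−S))) = √(194.308³/(24·37.120)) = 90.745776
iter 1: u=1.070617  f(a)=+2.186e+00  f'(a)=-9.158e-01  a ← 90.745776 − (+2.186e+00/-9.158e-01) = 93.133163
iter 2: u=1.043173  f(a)=+8.925e-02  f'(a)=-8.424e-01  a ← 93.133163 − (+8.925e-02/-8.424e-01) = 93.239111
iter 3: u=1.041988  f(a)=+1.628e-04  f'(a)=-8.393e-01  a ← 93.239111 − (+1.628e-04/-8.393e-01) = 93.239305
iter 4: u=1.041985  f(a)=+5.434e-10  f'(a)=-8.393e-01  a ← 93.239305 − (+5.434e-10/-8.393e-01) = 93.239305
iter 5: u=1.041985  f(a)=+0.000e+00  f'(a)=-8.393e-01  a ← 93.239305 − (+0.000e+00/-8.393e-01) = 93.239305
converged: |Δa| < 1e-12 after 5 iterations
sag = a·(cosh(S/(2a)) − 1) = 93.239305·(cosh(1.041985) − 1) = 55.365196
T_max/T_min = cosh(S/(2a)) = 1.593797

a=93.239 sag=55.365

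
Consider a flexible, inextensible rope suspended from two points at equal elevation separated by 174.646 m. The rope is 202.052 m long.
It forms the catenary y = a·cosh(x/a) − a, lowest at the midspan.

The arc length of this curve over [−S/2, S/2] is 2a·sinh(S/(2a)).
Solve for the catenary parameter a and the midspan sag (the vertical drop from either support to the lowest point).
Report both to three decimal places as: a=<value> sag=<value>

seed: a₀ = √(S³/(24(L−S))) = √(174.646³/(24·27.406)) = 89.993163
iter 1: u=0.970329  f(a)=+1.319e+00  f'(a)=-6.684e-01  a ← 89.993163 − (+1.319e+00/-6.684e-01) = 91.967341
iter 2: u=0.949500  f(a)=+4.467e-02  f'(a)=-6.238e-01  a ← 91.967341 − (+4.467e-02/-6.238e-01) = 92.038946
iter 3: u=0.948761  f(a)=+5.516e-05  f'(a)=-6.223e-01  a ← 92.038946 − (+5.516e-05/-6.223e-01) = 92.039035
iter 4: u=0.948760  f(a)=+8.433e-11  f'(a)=-6.223e-01  a ← 92.039035 − (+8.433e-11/-6.223e-01) = 92.039035
iter 5: u=0.948760  f(a)=+0.000e+00  f'(a)=-6.223e-01  a ← 92.039035 − (+0.000e+00/-6.223e-01) = 92.039035
converged: |Δa| < 1e-12 after 5 iterations
sag = a·(cosh(S/(2a)) − 1) = 92.039035·(cosh(0.948760) − 1) = 44.626384
T_max/T_min = cosh(S/(2a)) = 1.484864

a=92.039 sag=44.626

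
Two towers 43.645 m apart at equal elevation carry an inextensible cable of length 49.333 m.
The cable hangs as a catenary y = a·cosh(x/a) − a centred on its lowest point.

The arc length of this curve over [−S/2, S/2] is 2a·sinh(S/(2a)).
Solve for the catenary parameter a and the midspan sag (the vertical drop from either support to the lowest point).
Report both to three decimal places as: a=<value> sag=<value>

seed: a₀ = √(S³/(24(L−S))) = √(43.645³/(24·5.688)) = 24.678362
iter 1: u=0.884277  f(a)=+2.266e-01  f'(a)=-4.980e-01  a ← 24.678362 − (+2.266e-01/-4.980e-01) = 25.133289
iter 2: u=0.868271  f(a)=+6.417e-03  f'(a)=-4.702e-01  a ← 25.133289 − (+6.417e-03/-4.702e-01) = 25.146937
iter 3: u=0.867800  f(a)=+5.479e-06  f'(a)=-4.694e-01  a ← 25.146937 − (+5.479e-06/-4.694e-01) = 25.146949
iter 4: u=0.867799  f(a)=+4.015e-12  f'(a)=-4.694e-01  a ← 25.146949 − (+4.015e-12/-4.694e-01) = 25.146949
converged: |Δa| < 1e-12 after 4 iterations
sag = a·(cosh(S/(2a)) − 1) = 25.146949·(cosh(0.867799) − 1) = 10.078117
T_max/T_min = cosh(S/(2a)) = 1.400769

a=25.147 sag=10.078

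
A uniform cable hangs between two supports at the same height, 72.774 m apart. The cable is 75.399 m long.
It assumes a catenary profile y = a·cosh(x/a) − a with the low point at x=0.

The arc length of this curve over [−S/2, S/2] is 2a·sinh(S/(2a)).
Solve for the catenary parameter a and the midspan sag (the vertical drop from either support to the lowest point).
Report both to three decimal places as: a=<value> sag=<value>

seed: a₀ = √(S³/(24(L−S))) = √(72.774³/(24·2.625)) = 78.215729
iter 1: u=0.465213  f(a)=+2.855e-02  f'(a)=-6.859e-02  a ← 78.215729 − (+2.855e-02/-6.859e-02) = 78.632029
iter 2: u=0.462750  f(a)=+2.296e-04  f'(a)=-6.749e-02  a ← 78.632029 − (+2.296e-04/-6.749e-02) = 78.635431
iter 3: u=0.462730  f(a)=+1.511e-08  f'(a)=-6.748e-02  a ← 78.635431 − (+1.511e-08/-6.748e-02) = 78.635431
iter 4: u=0.462730  f(a)=-1.421e-14  f'(a)=-6.748e-02  a ← 78.635431 − (-1.421e-14/-6.748e-02) = 78.635431
converged: |Δa| < 1e-12 after 4 iterations
sag = a·(cosh(S/(2a)) − 1) = 78.635431·(cosh(0.462730) − 1) = 8.569978
T_max/T_min = cosh(S/(2a)) = 1.108984

a=78.635 sag=8.570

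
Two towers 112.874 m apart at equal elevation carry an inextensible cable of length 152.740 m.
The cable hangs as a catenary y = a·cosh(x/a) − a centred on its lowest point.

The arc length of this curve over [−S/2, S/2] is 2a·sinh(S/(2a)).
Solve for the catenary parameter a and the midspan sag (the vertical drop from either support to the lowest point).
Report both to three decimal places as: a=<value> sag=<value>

seed: a₀ = √(S³/(24(L−S))) = √(112.874³/(24·39.866)) = 38.768940
iter 1: u=1.455727  f(a)=+4.444e+00  f'(a)=-2.527e+00  a ← 38.768940 − (+4.444e+00/-2.527e+00) = 40.527582
iter 2: u=1.392558  f(a)=+3.202e-01  f'(a)=-2.175e+00  a ← 40.527582 − (+3.202e-01/-2.175e+00) = 40.674856
iter 3: u=1.387516  f(a)=+1.949e-03  f'(a)=-2.148e+00  a ← 40.674856 − (+1.949e-03/-2.148e+00) = 40.675763
iter 4: u=1.387485  f(a)=+7.315e-08  f'(a)=-2.148e+00  a ← 40.675763 − (+7.315e-08/-2.148e+00) = 40.675763
iter 5: u=1.387485  f(a)=-2.842e-14  f'(a)=-2.148e+00  a ← 40.675763 − (-2.842e-14/-2.148e+00) = 40.675763
converged: |Δa| < 1e-12 after 5 iterations
sag = a·(cosh(S/(2a)) − 1) = 40.675763·(cosh(1.387485) − 1) = 45.851080
T_max/T_min = cosh(S/(2a)) = 2.127233

a=40.676 sag=45.851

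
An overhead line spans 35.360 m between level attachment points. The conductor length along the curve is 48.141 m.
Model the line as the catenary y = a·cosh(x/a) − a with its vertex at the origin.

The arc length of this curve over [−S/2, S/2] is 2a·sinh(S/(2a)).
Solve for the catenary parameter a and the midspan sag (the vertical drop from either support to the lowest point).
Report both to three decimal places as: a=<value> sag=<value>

seed: a₀ = √(S³/(24(L−S))) = √(35.360³/(24·12.781)) = 12.005503
iter 1: u=1.472658  f(a)=+1.460e+00  f'(a)=-2.628e+00  a ← 12.005503 − (+1.460e+00/-2.628e+00) = 12.560898
iter 2: u=1.407543  f(a)=+1.074e-01  f'(a)=-2.254e+00  a ← 12.560898 − (+1.074e-01/-2.254e+00) = 12.608539
iter 3: u=1.402224  f(a)=+6.836e-04  f'(a)=-2.226e+00  a ← 12.608539 − (+6.836e-04/-2.226e+00) = 12.608846
iter 4: u=1.402190  f(a)=+2.808e-08  f'(a)=-2.226e+00  a ← 12.608846 − (+2.808e-08/-2.226e+00) = 12.608846
iter 5: u=1.402190  f(a)=-7.105e-15  f'(a)=-2.226e+00  a ← 12.608846 − (-7.105e-15/-2.226e+00) = 12.608846
converged: |Δa| < 1e-12 after 5 iterations
sag = a·(cosh(S/(2a)) − 1) = 12.608846·(cosh(1.402190) − 1) = 14.564155
T_max/T_min = cosh(S/(2a)) = 2.155074

a=12.609 sag=14.564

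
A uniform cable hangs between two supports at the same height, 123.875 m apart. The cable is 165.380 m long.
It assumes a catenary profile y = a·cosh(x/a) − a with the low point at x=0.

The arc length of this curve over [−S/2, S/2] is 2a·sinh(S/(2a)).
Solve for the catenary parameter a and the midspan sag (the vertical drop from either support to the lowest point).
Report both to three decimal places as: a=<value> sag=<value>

a=45.729 sag=48.763

seed: a₀ = √(S³/(24(L−S))) = √(123.875³/(24·41.505)) = 43.683726
iter 1: u=1.417862  f(a)=+4.377e+00  f'(a)=-2.311e+00  a ← 43.683726 − (+4.377e+00/-2.311e+00) = 45.578063
iter 2: u=1.358932  f(a)=+3.008e-01  f'(a)=-2.003e+00  a ← 45.578063 − (+3.008e-01/-2.003e+00) = 45.728250
iter 3: u=1.354469  f(a)=+1.653e-03  f'(a)=-1.981e+00  a ← 45.728250 − (+1.653e-03/-1.981e+00) = 45.729085
iter 4: u=1.354444  f(a)=+5.050e-08  f'(a)=-1.981e+00  a ← 45.729085 − (+5.050e-08/-1.981e+00) = 45.729085
iter 5: u=1.354444  f(a)=+0.000e+00  f'(a)=-1.981e+00  a ← 45.729085 − (+0.000e+00/-1.981e+00) = 45.729085
converged: |Δa| < 1e-12 after 5 iterations
sag = a·(cosh(S/(2a)) − 1) = 45.729085·(cosh(1.354444) − 1) = 48.763165
T_max/T_min = cosh(S/(2a)) = 2.066349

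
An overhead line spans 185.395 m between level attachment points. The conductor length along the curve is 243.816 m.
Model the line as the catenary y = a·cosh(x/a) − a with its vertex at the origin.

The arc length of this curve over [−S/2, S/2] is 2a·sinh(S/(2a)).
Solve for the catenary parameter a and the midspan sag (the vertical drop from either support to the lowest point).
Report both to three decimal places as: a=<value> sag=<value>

a=70.395 sag=70.378

seed: a₀ = √(S³/(24(L−S))) = √(185.395³/(24·58.421)) = 67.415058
iter 1: u=1.375027  f(a)=+5.778e+00  f'(a)=-2.084e+00  a ← 67.415058 − (+5.778e+00/-2.084e+00) = 70.187940
iter 2: u=1.320704  f(a)=+3.756e-01  f'(a)=-1.821e+00  a ← 70.187940 − (+3.756e-01/-1.821e+00) = 70.394223
iter 3: u=1.316834  f(a)=+1.831e-03  f'(a)=-1.803e+00  a ← 70.394223 − (+1.831e-03/-1.803e+00) = 70.395239
iter 4: u=1.316815  f(a)=+4.401e-08  f'(a)=-1.803e+00  a ← 70.395239 − (+4.401e-08/-1.803e+00) = 70.395239
iter 5: u=1.316815  f(a)=-2.842e-14  f'(a)=-1.803e+00  a ← 70.395239 − (-2.842e-14/-1.803e+00) = 70.395239
converged: |Δa| < 1e-12 after 5 iterations
sag = a·(cosh(S/(2a)) − 1) = 70.395239·(cosh(1.316815) − 1) = 70.377806
T_max/T_min = cosh(S/(2a)) = 1.999752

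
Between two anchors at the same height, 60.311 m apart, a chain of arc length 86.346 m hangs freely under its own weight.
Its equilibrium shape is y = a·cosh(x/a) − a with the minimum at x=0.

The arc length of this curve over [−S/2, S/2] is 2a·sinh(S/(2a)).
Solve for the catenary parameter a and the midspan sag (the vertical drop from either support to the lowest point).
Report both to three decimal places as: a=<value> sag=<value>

seed: a₀ = √(S³/(24(L−S))) = √(60.311³/(24·26.035)) = 18.737445
iter 1: u=1.609371  f(a)=+3.587e+00  f'(a)=-3.569e+00  a ← 18.737445 − (+3.587e+00/-3.569e+00) = 19.742672
iter 2: u=1.527427  f(a)=+3.089e-01  f'(a)=-2.978e+00  a ← 19.742672 − (+3.089e-01/-2.978e+00) = 19.846393
iter 3: u=1.519445  f(a)=+2.767e-03  f'(a)=-2.925e+00  a ← 19.846393 − (+2.767e-03/-2.925e+00) = 19.847339
iter 4: u=1.519372  f(a)=+2.265e-07  f'(a)=-2.925e+00  a ← 19.847339 − (+2.265e-07/-2.925e+00) = 19.847339
iter 5: u=1.519372  f(a)=-1.421e-14  f'(a)=-2.925e+00  a ← 19.847339 − (-1.421e-14/-2.925e+00) = 19.847339
converged: |Δa| < 1e-12 after 5 iterations
sag = a·(cosh(S/(2a)) − 1) = 19.847339·(cosh(1.519372) − 1) = 27.669235
T_max/T_min = cosh(S/(2a)) = 2.394103

a=19.847 sag=27.669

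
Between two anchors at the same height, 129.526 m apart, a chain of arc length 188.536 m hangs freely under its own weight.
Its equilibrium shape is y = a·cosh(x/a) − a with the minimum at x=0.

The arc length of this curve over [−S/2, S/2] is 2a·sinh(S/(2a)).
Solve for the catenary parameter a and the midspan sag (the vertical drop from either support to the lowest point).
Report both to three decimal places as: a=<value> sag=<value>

a=41.609 sag=61.433

seed: a₀ = √(S³/(24(L−S))) = √(129.526³/(24·59.010)) = 39.171211
iter 1: u=1.653332  f(a)=+8.611e+00  f'(a)=-3.921e+00  a ← 39.171211 − (+8.611e+00/-3.921e+00) = 41.367157
iter 2: u=1.565566  f(a)=+7.771e-01  f'(a)=-3.243e+00  a ← 41.367157 − (+7.771e-01/-3.243e+00) = 41.606819
iter 3: u=1.556548  f(a)=+7.717e-03  f'(a)=-3.178e+00  a ← 41.606819 − (+7.717e-03/-3.178e+00) = 41.609247
iter 4: u=1.556457  f(a)=+7.777e-07  f'(a)=-3.178e+00  a ← 41.609247 − (+7.777e-07/-3.178e+00) = 41.609247
iter 5: u=1.556457  f(a)=+2.842e-14  f'(a)=-3.178e+00  a ← 41.609247 − (+2.842e-14/-3.178e+00) = 41.609247
converged: |Δa| < 1e-12 after 5 iterations
sag = a·(cosh(S/(2a)) − 1) = 41.609247·(cosh(1.556457) − 1) = 61.433391
T_max/T_min = cosh(S/(2a)) = 2.476436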